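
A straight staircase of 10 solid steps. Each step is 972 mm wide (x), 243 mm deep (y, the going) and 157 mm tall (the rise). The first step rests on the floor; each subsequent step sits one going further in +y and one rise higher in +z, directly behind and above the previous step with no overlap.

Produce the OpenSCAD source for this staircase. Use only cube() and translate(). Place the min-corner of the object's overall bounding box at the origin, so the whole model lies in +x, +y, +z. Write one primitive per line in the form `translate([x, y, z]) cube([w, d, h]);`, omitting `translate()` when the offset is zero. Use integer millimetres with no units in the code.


cube([972, 243, 157]);
translate([0, 243, 157]) cube([972, 243, 157]);
translate([0, 486, 314]) cube([972, 243, 157]);
translate([0, 729, 471]) cube([972, 243, 157]);
translate([0, 972, 628]) cube([972, 243, 157]);
translate([0, 1215, 785]) cube([972, 243, 157]);
translate([0, 1458, 942]) cube([972, 243, 157]);
translate([0, 1701, 1099]) cube([972, 243, 157]);
translate([0, 1944, 1256]) cube([972, 243, 157]);
translate([0, 2187, 1413]) cube([972, 243, 157]);


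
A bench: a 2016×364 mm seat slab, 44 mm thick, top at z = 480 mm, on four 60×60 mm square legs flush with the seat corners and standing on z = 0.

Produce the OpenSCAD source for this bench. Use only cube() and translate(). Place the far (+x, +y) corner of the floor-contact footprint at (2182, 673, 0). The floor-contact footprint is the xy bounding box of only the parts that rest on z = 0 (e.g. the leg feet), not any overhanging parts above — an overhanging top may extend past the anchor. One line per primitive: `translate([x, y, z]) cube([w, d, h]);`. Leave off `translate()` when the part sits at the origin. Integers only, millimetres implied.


translate([166, 309, 436]) cube([2016, 364, 44]);
translate([166, 309, 0]) cube([60, 60, 436]);
translate([166, 613, 0]) cube([60, 60, 436]);
translate([2122, 309, 0]) cube([60, 60, 436]);
translate([2122, 613, 0]) cube([60, 60, 436]);


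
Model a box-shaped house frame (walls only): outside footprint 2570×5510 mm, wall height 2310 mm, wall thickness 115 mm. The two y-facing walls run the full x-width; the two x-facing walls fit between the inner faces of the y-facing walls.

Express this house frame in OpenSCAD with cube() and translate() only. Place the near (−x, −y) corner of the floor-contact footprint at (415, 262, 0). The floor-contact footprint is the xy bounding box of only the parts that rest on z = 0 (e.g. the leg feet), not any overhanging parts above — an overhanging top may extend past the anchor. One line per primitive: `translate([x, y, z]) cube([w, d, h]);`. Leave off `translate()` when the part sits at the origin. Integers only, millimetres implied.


translate([415, 262, 0]) cube([2570, 115, 2310]);
translate([415, 5657, 0]) cube([2570, 115, 2310]);
translate([415, 377, 0]) cube([115, 5280, 2310]);
translate([2870, 377, 0]) cube([115, 5280, 2310]);


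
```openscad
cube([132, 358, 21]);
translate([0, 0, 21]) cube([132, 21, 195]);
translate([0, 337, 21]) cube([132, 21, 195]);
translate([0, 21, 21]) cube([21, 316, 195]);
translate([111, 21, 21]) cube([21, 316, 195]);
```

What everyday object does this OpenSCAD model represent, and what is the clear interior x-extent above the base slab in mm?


An open box. The internal width is 90 mm.

A 132×358 base slab with four walls standing on it — an open box. The base is 132 mm wide and the walls are 21 mm thick, so the internal width is 132 − 2 × 21 = 90 mm.


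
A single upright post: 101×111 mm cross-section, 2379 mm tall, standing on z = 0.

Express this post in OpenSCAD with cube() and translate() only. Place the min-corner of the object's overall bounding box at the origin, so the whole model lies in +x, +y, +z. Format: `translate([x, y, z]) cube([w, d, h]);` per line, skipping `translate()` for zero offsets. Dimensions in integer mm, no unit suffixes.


cube([101, 111, 2379]);


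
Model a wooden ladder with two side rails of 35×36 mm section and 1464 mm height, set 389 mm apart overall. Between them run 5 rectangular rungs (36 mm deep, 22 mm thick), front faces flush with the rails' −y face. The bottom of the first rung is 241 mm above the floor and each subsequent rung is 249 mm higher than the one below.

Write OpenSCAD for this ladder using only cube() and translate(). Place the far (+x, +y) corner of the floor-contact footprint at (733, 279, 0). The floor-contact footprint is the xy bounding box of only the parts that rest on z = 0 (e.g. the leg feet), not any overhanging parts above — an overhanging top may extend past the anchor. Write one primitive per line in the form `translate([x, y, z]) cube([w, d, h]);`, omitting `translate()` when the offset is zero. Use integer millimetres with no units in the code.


translate([344, 243, 0]) cube([35, 36, 1464]);
translate([698, 243, 0]) cube([35, 36, 1464]);
translate([379, 243, 241]) cube([319, 36, 22]);
translate([379, 243, 490]) cube([319, 36, 22]);
translate([379, 243, 739]) cube([319, 36, 22]);
translate([379, 243, 988]) cube([319, 36, 22]);
translate([379, 243, 1237]) cube([319, 36, 22]);


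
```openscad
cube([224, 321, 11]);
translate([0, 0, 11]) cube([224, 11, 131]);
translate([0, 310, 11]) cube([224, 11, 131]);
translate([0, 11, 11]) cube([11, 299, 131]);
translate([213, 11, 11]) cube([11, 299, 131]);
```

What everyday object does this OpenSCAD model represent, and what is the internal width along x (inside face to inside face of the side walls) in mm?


An open box. The internal width is 202 mm.

A 224×321 base slab with four walls standing on it — an open box. The base is 224 mm wide and the walls are 11 mm thick, so the internal width is 224 − 2 × 11 = 202 mm.


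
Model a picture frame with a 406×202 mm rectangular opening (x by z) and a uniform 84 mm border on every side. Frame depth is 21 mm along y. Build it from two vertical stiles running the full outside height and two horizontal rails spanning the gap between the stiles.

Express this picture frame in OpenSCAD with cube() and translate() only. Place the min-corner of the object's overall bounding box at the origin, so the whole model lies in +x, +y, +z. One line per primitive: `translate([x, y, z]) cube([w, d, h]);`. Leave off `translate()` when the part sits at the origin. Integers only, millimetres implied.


cube([84, 21, 370]);
translate([490, 0, 0]) cube([84, 21, 370]);
translate([84, 0, 0]) cube([406, 21, 84]);
translate([84, 0, 286]) cube([406, 21, 84]);


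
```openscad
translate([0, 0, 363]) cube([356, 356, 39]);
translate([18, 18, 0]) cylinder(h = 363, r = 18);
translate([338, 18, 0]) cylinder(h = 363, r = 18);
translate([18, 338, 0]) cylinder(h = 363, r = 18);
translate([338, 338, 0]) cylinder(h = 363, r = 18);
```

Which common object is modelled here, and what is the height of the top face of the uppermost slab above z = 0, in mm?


A stool. The seat height is 402 mm.

A 356×356×39 slab at z = 363 on four corner cylinders — a stool. The seat top is 363 + 39 = 402 mm.


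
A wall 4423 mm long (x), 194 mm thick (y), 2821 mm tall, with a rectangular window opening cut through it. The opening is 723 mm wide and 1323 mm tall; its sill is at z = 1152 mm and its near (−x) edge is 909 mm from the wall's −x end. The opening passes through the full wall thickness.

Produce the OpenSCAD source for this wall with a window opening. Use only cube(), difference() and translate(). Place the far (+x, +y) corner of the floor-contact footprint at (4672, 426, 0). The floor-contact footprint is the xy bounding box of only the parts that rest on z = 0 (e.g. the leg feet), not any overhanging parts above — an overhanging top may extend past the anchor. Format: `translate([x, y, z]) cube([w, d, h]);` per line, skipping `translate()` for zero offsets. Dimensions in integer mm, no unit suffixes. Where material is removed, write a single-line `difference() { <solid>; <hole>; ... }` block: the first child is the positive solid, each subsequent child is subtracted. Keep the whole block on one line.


difference() { translate([249, 232, 0]) cube([4423, 194, 2821]); translate([1158, 232, 1152]) cube([723, 194, 1323]); }


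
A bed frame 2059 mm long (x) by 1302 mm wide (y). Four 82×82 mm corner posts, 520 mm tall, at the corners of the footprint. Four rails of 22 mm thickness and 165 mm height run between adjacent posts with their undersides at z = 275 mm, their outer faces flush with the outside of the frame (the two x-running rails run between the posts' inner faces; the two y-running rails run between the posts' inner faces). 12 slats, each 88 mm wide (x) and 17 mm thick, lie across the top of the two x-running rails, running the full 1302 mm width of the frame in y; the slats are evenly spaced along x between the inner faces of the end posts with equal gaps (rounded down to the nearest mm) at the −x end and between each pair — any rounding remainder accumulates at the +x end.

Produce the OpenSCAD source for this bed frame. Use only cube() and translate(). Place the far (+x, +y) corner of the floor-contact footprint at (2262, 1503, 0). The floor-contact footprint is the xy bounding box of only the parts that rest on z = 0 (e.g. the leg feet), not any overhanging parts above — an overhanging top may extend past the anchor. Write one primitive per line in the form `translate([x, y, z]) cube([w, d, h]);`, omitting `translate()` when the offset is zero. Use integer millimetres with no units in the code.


// slat z = rail_z + rail_h = 275 + 165 = 440
// slat gap = ⌊(1895 − 12·88) / 13⌋ = 64
translate([203, 201, 0]) cube([82, 82, 520]);
translate([203, 1421, 0]) cube([82, 82, 520]);
translate([2180, 201, 0]) cube([82, 82, 520]);
translate([2180, 1421, 0]) cube([82, 82, 520]);
translate([285, 201, 275]) cube([1895, 22, 165]);
translate([285, 1481, 275]) cube([1895, 22, 165]);
translate([203, 283, 275]) cube([22, 1138, 165]);
translate([2240, 283, 275]) cube([22, 1138, 165]);
translate([349, 201, 440]) cube([88, 1302, 17]);
translate([501, 201, 440]) cube([88, 1302, 17]);
translate([653, 201, 440]) cube([88, 1302, 17]);
translate([805, 201, 440]) cube([88, 1302, 17]);
translate([957, 201, 440]) cube([88, 1302, 17]);
translate([1109, 201, 440]) cube([88, 1302, 17]);
translate([1261, 201, 440]) cube([88, 1302, 17]);
translate([1413, 201, 440]) cube([88, 1302, 17]);
translate([1565, 201, 440]) cube([88, 1302, 17]);
translate([1717, 201, 440]) cube([88, 1302, 17]);
translate([1869, 201, 440]) cube([88, 1302, 17]);
translate([2021, 201, 440]) cube([88, 1302, 17]);


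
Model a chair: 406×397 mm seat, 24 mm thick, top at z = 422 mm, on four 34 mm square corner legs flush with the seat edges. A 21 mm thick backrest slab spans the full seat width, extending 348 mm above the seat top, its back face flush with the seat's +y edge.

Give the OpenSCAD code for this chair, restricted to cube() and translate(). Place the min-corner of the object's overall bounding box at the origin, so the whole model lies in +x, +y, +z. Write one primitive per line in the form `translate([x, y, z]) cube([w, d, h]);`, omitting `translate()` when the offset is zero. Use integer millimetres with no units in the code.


// leg_h = 422 - 24 = 398
translate([0, 0, 398]) cube([406, 397, 24]);
cube([34, 34, 398]);
translate([372, 0, 0]) cube([34, 34, 398]);
translate([0, 363, 0]) cube([34, 34, 398]);
translate([372, 363, 0]) cube([34, 34, 398]);
translate([0, 376, 422]) cube([406, 21, 348]);


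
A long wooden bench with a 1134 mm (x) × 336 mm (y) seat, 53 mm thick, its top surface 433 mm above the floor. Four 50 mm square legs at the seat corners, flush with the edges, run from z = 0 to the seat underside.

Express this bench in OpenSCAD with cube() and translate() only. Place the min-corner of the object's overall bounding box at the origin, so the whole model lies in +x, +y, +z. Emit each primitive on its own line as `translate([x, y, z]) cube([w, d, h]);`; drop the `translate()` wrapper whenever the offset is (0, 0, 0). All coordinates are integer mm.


translate([0, 0, 380]) cube([1134, 336, 53]);
cube([50, 50, 380]);
translate([0, 286, 0]) cube([50, 50, 380]);
translate([1084, 0, 0]) cube([50, 50, 380]);
translate([1084, 286, 0]) cube([50, 50, 380]);


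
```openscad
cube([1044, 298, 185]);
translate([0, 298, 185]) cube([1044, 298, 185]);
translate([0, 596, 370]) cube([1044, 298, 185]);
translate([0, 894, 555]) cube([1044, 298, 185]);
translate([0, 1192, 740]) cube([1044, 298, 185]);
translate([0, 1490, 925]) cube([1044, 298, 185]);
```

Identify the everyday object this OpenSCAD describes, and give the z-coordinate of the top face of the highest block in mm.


A staircase. The total rise is 1110 mm.

6 identical blocks, each offset up and back from the previous — a staircase. Each step is 185 mm tall and there are 6 of them, so the total rise is 6 × 185 = 1110 mm.


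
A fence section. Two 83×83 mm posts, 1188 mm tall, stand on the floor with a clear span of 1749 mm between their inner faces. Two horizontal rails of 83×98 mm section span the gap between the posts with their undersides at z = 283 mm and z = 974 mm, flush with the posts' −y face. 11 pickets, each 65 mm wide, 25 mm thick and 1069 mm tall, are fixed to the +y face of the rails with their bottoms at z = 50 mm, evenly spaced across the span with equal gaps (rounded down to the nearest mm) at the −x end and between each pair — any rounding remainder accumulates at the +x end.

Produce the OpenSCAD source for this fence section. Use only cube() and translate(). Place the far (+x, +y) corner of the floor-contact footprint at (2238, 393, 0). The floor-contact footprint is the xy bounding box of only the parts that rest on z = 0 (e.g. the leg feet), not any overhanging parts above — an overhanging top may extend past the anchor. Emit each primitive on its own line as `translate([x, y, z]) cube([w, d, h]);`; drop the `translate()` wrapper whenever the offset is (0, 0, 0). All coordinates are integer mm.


translate([323, 310, 0]) cube([83, 83, 1188]);
translate([2155, 310, 0]) cube([83, 83, 1188]);
translate([406, 310, 283]) cube([1749, 83, 98]);
translate([406, 310, 974]) cube([1749, 83, 98]);
translate([492, 393, 50]) cube([65, 25, 1069]);
translate([643, 393, 50]) cube([65, 25, 1069]);
translate([794, 393, 50]) cube([65, 25, 1069]);
translate([945, 393, 50]) cube([65, 25, 1069]);
translate([1096, 393, 50]) cube([65, 25, 1069]);
translate([1247, 393, 50]) cube([65, 25, 1069]);
translate([1398, 393, 50]) cube([65, 25, 1069]);
translate([1549, 393, 50]) cube([65, 25, 1069]);
translate([1700, 393, 50]) cube([65, 25, 1069]);
translate([1851, 393, 50]) cube([65, 25, 1069]);
translate([2002, 393, 50]) cube([65, 25, 1069]);


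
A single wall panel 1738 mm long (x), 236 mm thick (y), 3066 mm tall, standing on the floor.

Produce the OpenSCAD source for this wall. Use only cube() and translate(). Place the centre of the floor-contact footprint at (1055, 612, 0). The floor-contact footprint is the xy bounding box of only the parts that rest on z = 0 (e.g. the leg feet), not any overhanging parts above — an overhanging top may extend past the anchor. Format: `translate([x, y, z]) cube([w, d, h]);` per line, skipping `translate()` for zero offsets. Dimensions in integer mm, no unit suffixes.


translate([186, 494, 0]) cube([1738, 236, 3066]);


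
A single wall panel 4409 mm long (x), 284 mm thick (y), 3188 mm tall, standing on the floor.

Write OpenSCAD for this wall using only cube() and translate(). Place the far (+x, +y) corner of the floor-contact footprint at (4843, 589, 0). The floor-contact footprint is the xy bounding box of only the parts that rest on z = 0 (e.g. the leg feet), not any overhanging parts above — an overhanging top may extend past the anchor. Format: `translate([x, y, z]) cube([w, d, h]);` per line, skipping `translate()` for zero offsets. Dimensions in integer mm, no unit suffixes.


translate([434, 305, 0]) cube([4409, 284, 3188]);


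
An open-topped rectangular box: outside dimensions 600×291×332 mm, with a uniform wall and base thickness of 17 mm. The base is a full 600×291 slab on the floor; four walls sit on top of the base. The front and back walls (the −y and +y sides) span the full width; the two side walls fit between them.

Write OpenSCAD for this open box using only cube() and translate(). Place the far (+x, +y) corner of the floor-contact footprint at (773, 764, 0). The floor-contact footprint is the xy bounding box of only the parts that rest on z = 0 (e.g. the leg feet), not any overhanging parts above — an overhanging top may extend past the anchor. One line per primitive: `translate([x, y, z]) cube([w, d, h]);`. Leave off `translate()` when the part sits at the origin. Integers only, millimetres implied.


translate([173, 473, 0]) cube([600, 291, 17]);
translate([173, 473, 17]) cube([600, 17, 315]);
translate([173, 747, 17]) cube([600, 17, 315]);
translate([173, 490, 17]) cube([17, 257, 315]);
translate([756, 490, 17]) cube([17, 257, 315]);


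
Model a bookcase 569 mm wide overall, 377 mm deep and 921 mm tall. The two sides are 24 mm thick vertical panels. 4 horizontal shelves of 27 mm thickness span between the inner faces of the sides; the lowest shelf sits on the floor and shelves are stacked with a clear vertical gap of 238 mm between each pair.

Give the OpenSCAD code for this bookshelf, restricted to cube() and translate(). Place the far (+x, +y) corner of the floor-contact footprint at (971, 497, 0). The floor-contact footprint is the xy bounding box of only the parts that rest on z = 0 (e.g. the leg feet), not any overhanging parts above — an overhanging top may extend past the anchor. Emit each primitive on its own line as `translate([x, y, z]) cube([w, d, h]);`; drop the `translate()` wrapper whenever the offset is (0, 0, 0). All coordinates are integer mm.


translate([402, 120, 0]) cube([24, 377, 921]);
translate([947, 120, 0]) cube([24, 377, 921]);
translate([426, 120, 0]) cube([521, 377, 27]);
translate([426, 120, 265]) cube([521, 377, 27]);
translate([426, 120, 530]) cube([521, 377, 27]);
translate([426, 120, 795]) cube([521, 377, 27]);


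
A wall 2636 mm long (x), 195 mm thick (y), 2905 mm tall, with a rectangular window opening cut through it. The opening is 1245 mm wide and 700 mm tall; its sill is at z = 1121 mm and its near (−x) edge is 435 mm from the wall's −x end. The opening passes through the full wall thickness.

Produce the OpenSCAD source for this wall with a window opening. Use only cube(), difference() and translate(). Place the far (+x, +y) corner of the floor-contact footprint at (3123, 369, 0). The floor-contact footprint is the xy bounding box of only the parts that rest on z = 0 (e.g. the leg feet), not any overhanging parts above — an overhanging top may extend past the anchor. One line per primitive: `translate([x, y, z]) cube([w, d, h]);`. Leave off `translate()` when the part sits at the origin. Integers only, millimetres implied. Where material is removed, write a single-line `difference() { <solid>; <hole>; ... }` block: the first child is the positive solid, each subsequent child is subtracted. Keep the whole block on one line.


difference() { translate([487, 174, 0]) cube([2636, 195, 2905]); translate([922, 174, 1121]) cube([1245, 195, 700]); }


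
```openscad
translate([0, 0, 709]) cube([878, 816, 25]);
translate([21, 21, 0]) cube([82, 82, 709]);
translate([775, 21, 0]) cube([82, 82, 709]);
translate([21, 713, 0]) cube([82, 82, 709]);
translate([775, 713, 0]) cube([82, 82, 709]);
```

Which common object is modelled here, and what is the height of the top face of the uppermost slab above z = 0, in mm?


A table. The table height is 734 mm.

A 878×816×25 slab sits at z = 709 on four 82 mm square posts — a table. The top surface is at 709 + 25 = 734 mm.


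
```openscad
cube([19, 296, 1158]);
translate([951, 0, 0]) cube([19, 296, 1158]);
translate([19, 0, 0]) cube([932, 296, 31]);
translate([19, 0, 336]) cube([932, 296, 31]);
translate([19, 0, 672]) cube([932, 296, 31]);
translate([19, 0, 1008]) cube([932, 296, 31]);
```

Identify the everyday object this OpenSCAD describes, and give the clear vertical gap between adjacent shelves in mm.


A bookshelf. The clear shelf gap is 305 mm.

Two tall side panels with 4 horizontal boards between them — a bookshelf. The first two shelf undersides are at z = 0 and z = 336; with shelf thickness 31, the clear gap is 336 − 0 − 31 = 305 mm.


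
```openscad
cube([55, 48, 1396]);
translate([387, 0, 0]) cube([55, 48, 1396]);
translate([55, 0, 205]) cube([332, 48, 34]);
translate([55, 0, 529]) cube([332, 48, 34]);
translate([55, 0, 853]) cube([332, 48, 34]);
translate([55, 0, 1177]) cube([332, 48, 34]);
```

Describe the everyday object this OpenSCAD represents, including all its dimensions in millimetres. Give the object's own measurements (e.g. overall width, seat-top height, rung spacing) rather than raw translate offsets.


A straight ladder. Two 55×48 mm vertical rails, 1396 mm tall, stand 442 mm apart (outside-to-outside) with their front faces coplanar on the −y side. 4 rungs, each 48 mm deep and 34 mm tall, span between the inner faces of the rails, front faces flush with the rails. The lowest rung's underside is at z = 205 mm and rungs are spaced 324 mm apart (underside to underside).


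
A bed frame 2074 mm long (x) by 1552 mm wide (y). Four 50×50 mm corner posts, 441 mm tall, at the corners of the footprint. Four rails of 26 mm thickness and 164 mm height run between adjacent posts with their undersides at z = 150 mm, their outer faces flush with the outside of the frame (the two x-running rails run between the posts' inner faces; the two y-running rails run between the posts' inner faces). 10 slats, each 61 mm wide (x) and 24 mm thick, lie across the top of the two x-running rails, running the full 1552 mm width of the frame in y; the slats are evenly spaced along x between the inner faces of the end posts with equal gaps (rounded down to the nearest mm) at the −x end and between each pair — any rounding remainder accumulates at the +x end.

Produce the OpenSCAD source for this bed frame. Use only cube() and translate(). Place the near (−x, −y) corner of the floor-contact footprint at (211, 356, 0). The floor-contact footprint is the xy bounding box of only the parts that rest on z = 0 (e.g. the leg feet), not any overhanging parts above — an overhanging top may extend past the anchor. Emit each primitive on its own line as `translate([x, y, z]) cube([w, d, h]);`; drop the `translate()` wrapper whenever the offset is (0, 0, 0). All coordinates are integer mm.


// slat z = rail_z + rail_h = 150 + 164 = 314
// slat gap = ⌊(1974 − 10·61) / 11⌋ = 124
translate([211, 356, 0]) cube([50, 50, 441]);
translate([211, 1858, 0]) cube([50, 50, 441]);
translate([2235, 356, 0]) cube([50, 50, 441]);
translate([2235, 1858, 0]) cube([50, 50, 441]);
translate([261, 356, 150]) cube([1974, 26, 164]);
translate([261, 1882, 150]) cube([1974, 26, 164]);
translate([211, 406, 150]) cube([26, 1452, 164]);
translate([2259, 406, 150]) cube([26, 1452, 164]);
translate([385, 356, 314]) cube([61, 1552, 24]);
translate([570, 356, 314]) cube([61, 1552, 24]);
translate([755, 356, 314]) cube([61, 1552, 24]);
translate([940, 356, 314]) cube([61, 1552, 24]);
translate([1125, 356, 314]) cube([61, 1552, 24]);
translate([1310, 356, 314]) cube([61, 1552, 24]);
translate([1495, 356, 314]) cube([61, 1552, 24]);
translate([1680, 356, 314]) cube([61, 1552, 24]);
translate([1865, 356, 314]) cube([61, 1552, 24]);
translate([2050, 356, 314]) cube([61, 1552, 24]);


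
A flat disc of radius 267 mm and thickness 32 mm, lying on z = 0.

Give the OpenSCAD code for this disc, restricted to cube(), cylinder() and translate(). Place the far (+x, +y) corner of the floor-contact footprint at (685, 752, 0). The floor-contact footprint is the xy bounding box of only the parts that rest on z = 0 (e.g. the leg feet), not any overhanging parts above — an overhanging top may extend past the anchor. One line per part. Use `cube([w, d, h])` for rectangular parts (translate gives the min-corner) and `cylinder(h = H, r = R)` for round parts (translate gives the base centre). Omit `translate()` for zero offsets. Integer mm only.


translate([418, 485, 0]) cylinder(h = 32, r = 267);


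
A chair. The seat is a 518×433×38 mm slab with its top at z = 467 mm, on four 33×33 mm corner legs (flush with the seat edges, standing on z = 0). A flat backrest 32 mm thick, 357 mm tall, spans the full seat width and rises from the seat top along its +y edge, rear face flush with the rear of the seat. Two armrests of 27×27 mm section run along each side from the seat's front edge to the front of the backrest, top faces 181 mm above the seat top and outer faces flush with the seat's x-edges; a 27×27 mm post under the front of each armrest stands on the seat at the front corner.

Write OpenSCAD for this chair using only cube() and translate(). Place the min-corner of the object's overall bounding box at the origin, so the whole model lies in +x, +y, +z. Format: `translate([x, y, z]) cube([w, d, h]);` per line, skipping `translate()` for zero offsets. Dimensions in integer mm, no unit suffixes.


translate([0, 0, 429]) cube([518, 433, 38]);
cube([33, 33, 429]);
translate([485, 0, 0]) cube([33, 33, 429]);
translate([0, 400, 0]) cube([33, 33, 429]);
translate([485, 400, 0]) cube([33, 33, 429]);
translate([0, 401, 467]) cube([518, 32, 357]);
translate([0, 0, 621]) cube([27, 401, 27]);
translate([491, 0, 621]) cube([27, 401, 27]);
translate([0, 0, 467]) cube([27, 27, 154]);
translate([491, 0, 467]) cube([27, 27, 154]);


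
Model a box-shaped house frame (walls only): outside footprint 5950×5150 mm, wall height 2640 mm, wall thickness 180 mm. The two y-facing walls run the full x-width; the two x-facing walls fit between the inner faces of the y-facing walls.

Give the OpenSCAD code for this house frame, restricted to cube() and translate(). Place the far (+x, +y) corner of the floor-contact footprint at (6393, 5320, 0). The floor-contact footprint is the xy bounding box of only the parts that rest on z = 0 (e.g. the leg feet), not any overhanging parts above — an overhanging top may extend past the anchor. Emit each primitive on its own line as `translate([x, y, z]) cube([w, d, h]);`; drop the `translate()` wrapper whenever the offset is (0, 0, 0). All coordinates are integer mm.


translate([443, 170, 0]) cube([5950, 180, 2640]);
translate([443, 5140, 0]) cube([5950, 180, 2640]);
translate([443, 350, 0]) cube([180, 4790, 2640]);
translate([6213, 350, 0]) cube([180, 4790, 2640]);


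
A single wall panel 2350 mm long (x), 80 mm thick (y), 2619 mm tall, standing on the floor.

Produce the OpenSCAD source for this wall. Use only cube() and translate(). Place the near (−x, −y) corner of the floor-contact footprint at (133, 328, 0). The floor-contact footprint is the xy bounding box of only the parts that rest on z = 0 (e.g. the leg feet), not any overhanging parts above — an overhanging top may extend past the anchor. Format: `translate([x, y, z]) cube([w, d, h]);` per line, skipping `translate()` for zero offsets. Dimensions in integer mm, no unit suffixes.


translate([133, 328, 0]) cube([2350, 80, 2619]);


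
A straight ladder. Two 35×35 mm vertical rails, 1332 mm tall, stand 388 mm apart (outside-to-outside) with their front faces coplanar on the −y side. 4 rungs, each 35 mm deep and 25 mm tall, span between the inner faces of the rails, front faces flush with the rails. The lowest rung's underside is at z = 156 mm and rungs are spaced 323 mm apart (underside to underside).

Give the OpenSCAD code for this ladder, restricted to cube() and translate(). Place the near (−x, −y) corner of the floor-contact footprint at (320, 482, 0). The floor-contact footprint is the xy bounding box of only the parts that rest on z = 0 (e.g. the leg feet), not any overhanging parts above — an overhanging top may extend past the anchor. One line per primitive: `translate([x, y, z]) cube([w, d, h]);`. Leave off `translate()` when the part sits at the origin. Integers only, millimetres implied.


translate([320, 482, 0]) cube([35, 35, 1332]);
translate([673, 482, 0]) cube([35, 35, 1332]);
translate([355, 482, 156]) cube([318, 35, 25]);
translate([355, 482, 479]) cube([318, 35, 25]);
translate([355, 482, 802]) cube([318, 35, 25]);
translate([355, 482, 1125]) cube([318, 35, 25]);


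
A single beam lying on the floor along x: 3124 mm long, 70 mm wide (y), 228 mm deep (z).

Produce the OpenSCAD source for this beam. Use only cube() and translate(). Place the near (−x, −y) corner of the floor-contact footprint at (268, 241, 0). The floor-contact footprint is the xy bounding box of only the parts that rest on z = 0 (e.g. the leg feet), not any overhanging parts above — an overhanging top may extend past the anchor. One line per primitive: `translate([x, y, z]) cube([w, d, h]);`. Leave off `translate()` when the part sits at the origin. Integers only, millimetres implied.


translate([268, 241, 0]) cube([3124, 70, 228]);


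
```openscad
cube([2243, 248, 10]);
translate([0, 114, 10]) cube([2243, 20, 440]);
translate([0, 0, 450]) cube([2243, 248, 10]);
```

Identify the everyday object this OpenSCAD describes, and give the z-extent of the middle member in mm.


An I-beam. The web height is 440 mm.

Two wide flanges with a thin centred web — an I-beam. Overall 460 mm minus two 10 mm flanges gives a web of 460 − 2·10 = 440 mm.


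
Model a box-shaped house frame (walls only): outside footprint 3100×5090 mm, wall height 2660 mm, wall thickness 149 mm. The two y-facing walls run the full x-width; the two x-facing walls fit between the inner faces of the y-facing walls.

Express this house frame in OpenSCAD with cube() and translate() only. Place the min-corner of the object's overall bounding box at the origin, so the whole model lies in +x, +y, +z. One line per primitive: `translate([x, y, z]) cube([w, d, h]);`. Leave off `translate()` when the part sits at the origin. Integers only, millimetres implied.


cube([3100, 149, 2660]);
translate([0, 4941, 0]) cube([3100, 149, 2660]);
translate([0, 149, 0]) cube([149, 4792, 2660]);
translate([2951, 149, 0]) cube([149, 4792, 2660]);


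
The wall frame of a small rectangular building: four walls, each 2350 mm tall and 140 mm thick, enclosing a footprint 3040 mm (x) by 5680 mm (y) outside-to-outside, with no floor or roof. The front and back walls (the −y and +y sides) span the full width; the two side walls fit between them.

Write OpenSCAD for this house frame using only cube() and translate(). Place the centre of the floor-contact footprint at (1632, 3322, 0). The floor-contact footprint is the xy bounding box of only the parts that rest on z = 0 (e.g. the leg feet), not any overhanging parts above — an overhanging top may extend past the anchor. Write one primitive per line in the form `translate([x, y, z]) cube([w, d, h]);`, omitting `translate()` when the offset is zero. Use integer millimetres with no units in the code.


translate([112, 482, 0]) cube([3040, 140, 2350]);
translate([112, 6022, 0]) cube([3040, 140, 2350]);
translate([112, 622, 0]) cube([140, 5400, 2350]);
translate([3012, 622, 0]) cube([140, 5400, 2350]);


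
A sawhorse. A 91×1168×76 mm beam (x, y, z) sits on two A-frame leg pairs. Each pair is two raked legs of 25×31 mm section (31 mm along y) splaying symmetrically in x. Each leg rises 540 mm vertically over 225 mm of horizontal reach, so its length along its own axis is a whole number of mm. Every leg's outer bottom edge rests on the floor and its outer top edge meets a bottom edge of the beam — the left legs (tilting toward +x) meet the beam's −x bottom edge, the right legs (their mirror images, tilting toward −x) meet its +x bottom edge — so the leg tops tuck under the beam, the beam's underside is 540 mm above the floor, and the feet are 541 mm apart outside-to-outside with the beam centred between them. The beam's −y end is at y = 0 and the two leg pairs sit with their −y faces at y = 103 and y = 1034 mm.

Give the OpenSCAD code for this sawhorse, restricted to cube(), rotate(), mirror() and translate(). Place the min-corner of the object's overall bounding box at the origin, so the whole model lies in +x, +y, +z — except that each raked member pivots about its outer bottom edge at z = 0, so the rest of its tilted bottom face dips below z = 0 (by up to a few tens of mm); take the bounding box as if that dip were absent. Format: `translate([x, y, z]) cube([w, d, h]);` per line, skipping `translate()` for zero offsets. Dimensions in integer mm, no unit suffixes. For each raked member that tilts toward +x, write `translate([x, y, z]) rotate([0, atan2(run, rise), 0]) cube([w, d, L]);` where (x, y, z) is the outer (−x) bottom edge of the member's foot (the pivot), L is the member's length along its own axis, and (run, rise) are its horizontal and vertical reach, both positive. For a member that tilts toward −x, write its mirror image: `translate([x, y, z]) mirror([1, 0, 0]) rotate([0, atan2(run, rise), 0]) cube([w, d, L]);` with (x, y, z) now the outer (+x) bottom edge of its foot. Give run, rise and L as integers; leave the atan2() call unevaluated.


// leg length = √(225² + 540²) = 585
// right-leg outer foot x = 2·225 + 91 = 541
// beam min-corner = (225, 0, 540)
translate([225, 0, 540]) cube([91, 1168, 76]);
translate([0, 103, 0]) rotate([0, atan2(225, 540), 0]) cube([25, 31, 585]);
translate([541, 103, 0]) mirror([1, 0, 0]) rotate([0, atan2(225, 540), 0]) cube([25, 31, 585]);
translate([0, 1034, 0]) rotate([0, atan2(225, 540), 0]) cube([25, 31, 585]);
translate([541, 1034, 0]) mirror([1, 0, 0]) rotate([0, atan2(225, 540), 0]) cube([25, 31, 585]);


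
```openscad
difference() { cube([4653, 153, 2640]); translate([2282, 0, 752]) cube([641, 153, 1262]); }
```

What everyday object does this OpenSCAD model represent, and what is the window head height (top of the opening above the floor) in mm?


A wall with a window opening. The window head height is 2014 mm.

A wall with a rectangular opening subtracted — a window. Sill at z = 752, opening 1262 mm tall, so the head is at 752 + 1262 = 2014 mm.


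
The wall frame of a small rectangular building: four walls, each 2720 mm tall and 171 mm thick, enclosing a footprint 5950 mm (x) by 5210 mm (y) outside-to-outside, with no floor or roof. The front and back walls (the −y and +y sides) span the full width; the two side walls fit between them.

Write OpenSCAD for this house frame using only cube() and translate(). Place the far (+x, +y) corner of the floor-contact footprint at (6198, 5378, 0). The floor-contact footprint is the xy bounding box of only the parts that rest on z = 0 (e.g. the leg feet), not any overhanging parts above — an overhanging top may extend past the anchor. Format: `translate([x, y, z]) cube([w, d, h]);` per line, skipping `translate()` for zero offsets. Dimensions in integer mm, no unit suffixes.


translate([248, 168, 0]) cube([5950, 171, 2720]);
translate([248, 5207, 0]) cube([5950, 171, 2720]);
translate([248, 339, 0]) cube([171, 4868, 2720]);
translate([6027, 339, 0]) cube([171, 4868, 2720]);


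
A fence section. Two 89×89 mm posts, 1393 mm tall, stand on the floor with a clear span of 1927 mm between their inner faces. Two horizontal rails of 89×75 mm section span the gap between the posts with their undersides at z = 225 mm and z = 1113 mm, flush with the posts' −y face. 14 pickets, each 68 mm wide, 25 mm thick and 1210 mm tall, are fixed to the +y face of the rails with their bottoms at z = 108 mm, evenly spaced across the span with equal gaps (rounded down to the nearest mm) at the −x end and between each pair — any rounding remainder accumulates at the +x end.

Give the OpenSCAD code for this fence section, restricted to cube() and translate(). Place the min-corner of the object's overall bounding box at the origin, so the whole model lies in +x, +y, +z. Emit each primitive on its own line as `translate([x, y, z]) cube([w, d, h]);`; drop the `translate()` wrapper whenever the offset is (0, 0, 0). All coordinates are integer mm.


cube([89, 89, 1393]);
translate([2016, 0, 0]) cube([89, 89, 1393]);
translate([89, 0, 225]) cube([1927, 89, 75]);
translate([89, 0, 1113]) cube([1927, 89, 75]);
translate([154, 89, 108]) cube([68, 25, 1210]);
translate([287, 89, 108]) cube([68, 25, 1210]);
translate([420, 89, 108]) cube([68, 25, 1210]);
translate([553, 89, 108]) cube([68, 25, 1210]);
translate([686, 89, 108]) cube([68, 25, 1210]);
translate([819, 89, 108]) cube([68, 25, 1210]);
translate([952, 89, 108]) cube([68, 25, 1210]);
translate([1085, 89, 108]) cube([68, 25, 1210]);
translate([1218, 89, 108]) cube([68, 25, 1210]);
translate([1351, 89, 108]) cube([68, 25, 1210]);
translate([1484, 89, 108]) cube([68, 25, 1210]);
translate([1617, 89, 108]) cube([68, 25, 1210]);
translate([1750, 89, 108]) cube([68, 25, 1210]);
translate([1883, 89, 108]) cube([68, 25, 1210]);


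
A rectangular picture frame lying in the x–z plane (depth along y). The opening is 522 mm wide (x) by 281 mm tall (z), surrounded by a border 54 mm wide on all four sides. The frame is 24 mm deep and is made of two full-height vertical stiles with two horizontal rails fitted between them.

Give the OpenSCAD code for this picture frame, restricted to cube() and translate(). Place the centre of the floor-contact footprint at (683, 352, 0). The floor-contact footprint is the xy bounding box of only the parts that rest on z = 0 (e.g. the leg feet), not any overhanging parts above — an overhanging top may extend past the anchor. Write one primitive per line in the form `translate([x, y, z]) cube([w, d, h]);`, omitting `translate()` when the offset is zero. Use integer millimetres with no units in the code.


translate([368, 340, 0]) cube([54, 24, 389]);
translate([944, 340, 0]) cube([54, 24, 389]);
translate([422, 340, 0]) cube([522, 24, 54]);
translate([422, 340, 335]) cube([522, 24, 54]);


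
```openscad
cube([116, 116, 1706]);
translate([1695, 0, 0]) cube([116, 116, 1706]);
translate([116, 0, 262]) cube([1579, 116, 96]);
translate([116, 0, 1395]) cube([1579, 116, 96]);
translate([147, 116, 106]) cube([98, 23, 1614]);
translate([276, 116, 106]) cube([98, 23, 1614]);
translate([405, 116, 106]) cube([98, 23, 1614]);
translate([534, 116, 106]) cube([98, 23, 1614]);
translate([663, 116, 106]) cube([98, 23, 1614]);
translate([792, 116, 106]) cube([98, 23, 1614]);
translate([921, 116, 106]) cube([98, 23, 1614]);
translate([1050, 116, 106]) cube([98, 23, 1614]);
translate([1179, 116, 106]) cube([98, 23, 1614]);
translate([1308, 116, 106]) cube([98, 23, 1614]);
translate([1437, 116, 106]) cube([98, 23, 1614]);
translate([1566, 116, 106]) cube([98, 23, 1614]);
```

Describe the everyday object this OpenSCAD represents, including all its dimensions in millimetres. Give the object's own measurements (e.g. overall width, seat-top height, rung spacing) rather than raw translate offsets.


A fence section. Two 116×116 mm posts, 1706 mm tall, stand on the floor with a clear span of 1579 mm between their inner faces. Two horizontal rails of 116×96 mm section span the gap between the posts with their undersides at z = 262 mm and z = 1395 mm, flush with the posts' −y face. 12 pickets, each 98 mm wide, 23 mm thick and 1614 mm tall, are fixed to the +y face of the rails with their bottoms at z = 106 mm, spaced across the span with a 31 mm gap after the −x post and between neighbouring pickets and before the +x post.


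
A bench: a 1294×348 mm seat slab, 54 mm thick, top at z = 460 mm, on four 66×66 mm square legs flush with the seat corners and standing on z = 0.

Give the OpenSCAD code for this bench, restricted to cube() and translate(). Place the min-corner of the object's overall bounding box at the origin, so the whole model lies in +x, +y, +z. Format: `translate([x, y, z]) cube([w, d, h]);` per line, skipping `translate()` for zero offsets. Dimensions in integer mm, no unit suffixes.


translate([0, 0, 406]) cube([1294, 348, 54]);
cube([66, 66, 406]);
translate([0, 282, 0]) cube([66, 66, 406]);
translate([1228, 0, 0]) cube([66, 66, 406]);
translate([1228, 282, 0]) cube([66, 66, 406]);
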